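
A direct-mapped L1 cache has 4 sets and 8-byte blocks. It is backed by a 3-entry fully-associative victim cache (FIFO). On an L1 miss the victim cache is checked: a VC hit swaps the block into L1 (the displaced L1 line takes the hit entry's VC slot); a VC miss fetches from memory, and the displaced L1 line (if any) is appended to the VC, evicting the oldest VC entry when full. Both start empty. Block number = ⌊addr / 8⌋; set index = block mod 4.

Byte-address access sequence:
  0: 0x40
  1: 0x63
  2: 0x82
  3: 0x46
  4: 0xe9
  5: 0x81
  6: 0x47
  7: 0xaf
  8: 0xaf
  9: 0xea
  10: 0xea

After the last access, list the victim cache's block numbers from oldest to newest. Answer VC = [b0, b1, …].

#0 0x40→b8/s0 MISS; vc=[]
#1 0x63→b12/s0 MISS; vc=[8]
#2 0x82→b16/s0 MISS; vc=[8,12]
#3 0x46→b8/s0 VC-HIT; vc=[16,12]
#4 0xe9→b29/s1 MISS; vc=[16,12]
#5 0x81→b16/s0 VC-HIT; vc=[8,12]
#6 0x47→b8/s0 VC-HIT; vc=[16,12]
#7 0xaf→b21/s1 MISS; vc=[16,12,29]
#8 0xaf→b21/s1 L1-HIT; vc=[16,12,29]
#9 0xea→b29/s1 VC-HIT; vc=[16,12,21]
#10 0xea→b29/s1 L1-HIT; vc=[16,12,21]

VC = [16, 12, 21]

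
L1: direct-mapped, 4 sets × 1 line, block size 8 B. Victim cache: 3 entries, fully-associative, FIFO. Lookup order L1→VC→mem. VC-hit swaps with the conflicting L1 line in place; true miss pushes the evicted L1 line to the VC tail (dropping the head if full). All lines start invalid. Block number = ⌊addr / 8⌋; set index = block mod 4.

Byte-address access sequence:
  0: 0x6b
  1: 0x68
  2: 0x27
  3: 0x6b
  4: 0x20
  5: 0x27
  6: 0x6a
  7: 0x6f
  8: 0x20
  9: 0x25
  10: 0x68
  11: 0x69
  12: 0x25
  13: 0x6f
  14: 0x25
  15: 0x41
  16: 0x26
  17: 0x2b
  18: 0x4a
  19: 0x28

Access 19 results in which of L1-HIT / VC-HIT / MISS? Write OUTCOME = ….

  [0] addr=0x6b blk=13 s=1: MISS | VC []
  [1] addr=0x68 blk=13 s=1: L1-HIT | VC []
  [2] addr=0x27 blk=4 s=0: MISS | VC []
  [3] addr=0x6b blk=13 s=1: L1-HIT | VC []
  [4] addr=0x20 blk=4 s=0: L1-HIT | VC []
  [5] addr=0x27 blk=4 s=0: L1-HIT | VC []
  [6] addr=0x6a blk=13 s=1: L1-HIT | VC []
  [7] addr=0x6f blk=13 s=1: L1-HIT | VC []
  [8] addr=0x20 blk=4 s=0: L1-HIT | VC []
  [9] addr=0x25 blk=4 s=0: L1-HIT | VC []
  [10] addr=0x68 blk=13 s=1: L1-HIT | VC []
  [11] addr=0x69 blk=13 s=1: L1-HIT | VC []
  [12] addr=0x25 blk=4 s=0: L1-HIT | VC []
  [13] addr=0x6f blk=13 s=1: L1-HIT | VC []
  [14] addr=0x25 blk=4 s=0: L1-HIT | VC []
  [15] addr=0x41 blk=8 s=0: MISS | VC [4]
  [16] addr=0x26 blk=4 s=0: VC-HIT | VC [8]
  [17] addr=0x2b blk=5 s=1: MISS | VC [8, 13]
  [18] addr=0x4a blk=9 s=1: MISS | VC [8, 13, 5]
  [19] addr=0x28 blk=5 s=1: VC-HIT | VC [8, 13, 9]

OUTCOME = VC-HIT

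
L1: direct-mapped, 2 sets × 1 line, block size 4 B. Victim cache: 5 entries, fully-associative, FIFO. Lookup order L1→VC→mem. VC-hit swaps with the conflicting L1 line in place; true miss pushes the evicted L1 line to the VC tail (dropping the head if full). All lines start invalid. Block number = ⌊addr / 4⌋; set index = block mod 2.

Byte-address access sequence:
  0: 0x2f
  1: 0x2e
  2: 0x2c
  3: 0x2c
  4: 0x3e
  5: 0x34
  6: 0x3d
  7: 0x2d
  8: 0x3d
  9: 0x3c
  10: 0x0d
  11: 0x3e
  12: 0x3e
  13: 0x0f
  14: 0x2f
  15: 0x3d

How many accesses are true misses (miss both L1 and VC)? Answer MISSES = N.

MISSES = 4

#0 0x2f→b11/s1 MISS; vc=[]
#1 0x2e→b11/s1 L1-HIT; vc=[]
#2 0x2c→b11/s1 L1-HIT; vc=[]
#3 0x2c→b11/s1 L1-HIT; vc=[]
#4 0x3e→b15/s1 MISS; vc=[11]
#5 0x34→b13/s1 MISS; vc=[11,15]
#6 0x3d→b15/s1 VC-HIT; vc=[11,13]
#7 0x2d→b11/s1 VC-HIT; vc=[15,13]
#8 0x3d→b15/s1 VC-HIT; vc=[11,13]
#9 0x3c→b15/s1 L1-HIT; vc=[11,13]
#10 0xd→b3/s1 MISS; vc=[11,13,15]
#11 0x3e→b15/s1 VC-HIT; vc=[11,13,3]
#12 0x3e→b15/s1 L1-HIT; vc=[11,13,3]
#13 0xf→b3/s1 VC-HIT; vc=[11,13,15]
#14 0x2f→b11/s1 VC-HIT; vc=[3,13,15]
#15 0x3d→b15/s1 VC-HIT; vc=[3,13,11]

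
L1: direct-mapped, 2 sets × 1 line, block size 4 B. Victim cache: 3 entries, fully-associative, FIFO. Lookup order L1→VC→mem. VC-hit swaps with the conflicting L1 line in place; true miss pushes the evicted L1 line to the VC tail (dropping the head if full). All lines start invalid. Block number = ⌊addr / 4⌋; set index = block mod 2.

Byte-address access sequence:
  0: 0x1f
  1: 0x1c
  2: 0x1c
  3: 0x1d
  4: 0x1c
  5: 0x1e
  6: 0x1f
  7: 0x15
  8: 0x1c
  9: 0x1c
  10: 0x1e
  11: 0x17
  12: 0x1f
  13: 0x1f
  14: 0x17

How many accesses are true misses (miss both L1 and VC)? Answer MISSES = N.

  [0] addr=0x1f blk=7 s=1: MISS | VC []
  [1] addr=0x1c blk=7 s=1: L1-HIT | VC []
  [2] addr=0x1c blk=7 s=1: L1-HIT | VC []
  [3] addr=0x1d blk=7 s=1: L1-HIT | VC []
  [4] addr=0x1c blk=7 s=1: L1-HIT | VC []
  [5] addr=0x1e blk=7 s=1: L1-HIT | VC []
  [6] addr=0x1f blk=7 s=1: L1-HIT | VC []
  [7] addr=0x15 blk=5 s=1: MISS | VC [7]
  [8] addr=0x1c blk=7 s=1: VC-HIT | VC [5]
  [9] addr=0x1c blk=7 s=1: L1-HIT | VC [5]
  [10] addr=0x1e blk=7 s=1: L1-HIT | VC [5]
  [11] addr=0x17 blk=5 s=1: VC-HIT | VC [7]
  [12] addr=0x1f blk=7 s=1: VC-HIT | VC [5]
  [13] addr=0x1f blk=7 s=1: L1-HIT | VC [5]
  [14] addr=0x17 blk=5 s=1: VC-HIT | VC [7]

MISSES = 2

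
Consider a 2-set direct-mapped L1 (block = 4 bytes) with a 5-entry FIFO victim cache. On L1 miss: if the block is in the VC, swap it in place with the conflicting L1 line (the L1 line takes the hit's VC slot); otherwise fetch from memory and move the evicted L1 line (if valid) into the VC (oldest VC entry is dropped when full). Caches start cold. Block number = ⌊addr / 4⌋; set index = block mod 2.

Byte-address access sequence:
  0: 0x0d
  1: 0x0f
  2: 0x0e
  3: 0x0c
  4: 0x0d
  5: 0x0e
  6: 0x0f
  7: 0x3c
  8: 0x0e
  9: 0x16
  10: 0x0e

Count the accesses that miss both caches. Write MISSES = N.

#0 0xd→b3/s1 MISS; vc=[]
#1 0xf→b3/s1 L1-HIT; vc=[]
#2 0xe→b3/s1 L1-HIT; vc=[]
#3 0xc→b3/s1 L1-HIT; vc=[]
#4 0xd→b3/s1 L1-HIT; vc=[]
#5 0xe→b3/s1 L1-HIT; vc=[]
#6 0xf→b3/s1 L1-HIT; vc=[]
#7 0x3c→b15/s1 MISS; vc=[3]
#8 0xe→b3/s1 VC-HIT; vc=[15]
#9 0x16→b5/s1 MISS; vc=[15,3]
#10 0xe→b3/s1 VC-HIT; vc=[15,5]

MISSES = 3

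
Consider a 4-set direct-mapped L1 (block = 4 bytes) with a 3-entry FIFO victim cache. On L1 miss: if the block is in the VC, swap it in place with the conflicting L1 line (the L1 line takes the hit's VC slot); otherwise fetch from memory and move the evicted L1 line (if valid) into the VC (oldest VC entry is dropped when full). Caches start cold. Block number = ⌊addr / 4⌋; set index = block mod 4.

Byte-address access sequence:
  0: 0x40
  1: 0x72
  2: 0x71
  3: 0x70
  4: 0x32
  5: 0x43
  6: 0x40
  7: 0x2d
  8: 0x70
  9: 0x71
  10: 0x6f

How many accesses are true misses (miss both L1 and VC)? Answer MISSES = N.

0: 0x40 (blk 16, set 0) → MISS  vc=[]
1: 0x72 (blk 28, set 0) → MISS  vc=[16]
2: 0x71 (blk 28, set 0) → L1-HIT  vc=[16]
3: 0x70 (blk 28, set 0) → L1-HIT  vc=[16]
4: 0x32 (blk 12, set 0) → MISS  vc=[16, 28]
5: 0x43 (blk 16, set 0) → VC-HIT  vc=[12, 28]
6: 0x40 (blk 16, set 0) → L1-HIT  vc=[12, 28]
7: 0x2d (blk 11, set 3) → MISS  vc=[12, 28]
8: 0x70 (blk 28, set 0) → VC-HIT  vc=[12, 16]
9: 0x71 (blk 28, set 0) → L1-HIT  vc=[12, 16]
10: 0x6f (blk 27, set 3) → MISS  vc=[12, 16, 11]

MISSES = 5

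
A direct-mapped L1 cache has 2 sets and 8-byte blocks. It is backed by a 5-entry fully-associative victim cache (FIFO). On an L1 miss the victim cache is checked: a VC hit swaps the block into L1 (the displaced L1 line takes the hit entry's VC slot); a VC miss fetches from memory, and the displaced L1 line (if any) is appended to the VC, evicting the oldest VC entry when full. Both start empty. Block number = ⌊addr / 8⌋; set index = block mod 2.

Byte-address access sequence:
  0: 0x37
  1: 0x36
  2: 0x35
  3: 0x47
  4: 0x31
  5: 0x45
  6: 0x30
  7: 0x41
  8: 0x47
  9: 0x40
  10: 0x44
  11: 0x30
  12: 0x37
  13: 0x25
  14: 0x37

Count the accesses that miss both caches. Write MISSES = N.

#0 0x37→b6/s0 MISS; vc=[]
#1 0x36→b6/s0 L1-HIT; vc=[]
#2 0x35→b6/s0 L1-HIT; vc=[]
#3 0x47→b8/s0 MISS; vc=[6]
#4 0x31→b6/s0 VC-HIT; vc=[8]
#5 0x45→b8/s0 VC-HIT; vc=[6]
#6 0x30→b6/s0 VC-HIT; vc=[8]
#7 0x41→b8/s0 VC-HIT; vc=[6]
#8 0x47→b8/s0 L1-HIT; vc=[6]
#9 0x40→b8/s0 L1-HIT; vc=[6]
#10 0x44→b8/s0 L1-HIT; vc=[6]
#11 0x30→b6/s0 VC-HIT; vc=[8]
#12 0x37→b6/s0 L1-HIT; vc=[8]
#13 0x25→b4/s0 MISS; vc=[8,6]
#14 0x37→b6/s0 VC-HIT; vc=[8,4]

MISSES = 3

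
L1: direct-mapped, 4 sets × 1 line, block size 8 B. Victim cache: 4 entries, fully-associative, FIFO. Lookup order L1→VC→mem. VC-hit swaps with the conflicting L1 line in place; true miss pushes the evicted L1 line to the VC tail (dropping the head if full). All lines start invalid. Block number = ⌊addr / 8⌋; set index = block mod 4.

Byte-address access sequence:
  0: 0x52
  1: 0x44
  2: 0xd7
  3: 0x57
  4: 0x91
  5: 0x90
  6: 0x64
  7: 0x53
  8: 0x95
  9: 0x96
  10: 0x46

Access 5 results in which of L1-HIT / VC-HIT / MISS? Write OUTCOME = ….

  [0] addr=0x52 blk=10 s=2: MISS | VC []
  [1] addr=0x44 blk=8 s=0: MISS | VC []
  [2] addr=0xd7 blk=26 s=2: MISS | VC [10]
  [3] addr=0x57 blk=10 s=2: VC-HIT | VC [26]
  [4] addr=0x91 blk=18 s=2: MISS | VC [26, 10]
  [5] addr=0x90 blk=18 s=2: L1-HIT | VC [26, 10]
  [6] addr=0x64 blk=12 s=0: MISS | VC [26, 10, 8]
  [7] addr=0x53 blk=10 s=2: VC-HIT | VC [26, 18, 8]
  [8] addr=0x95 blk=18 s=2: VC-HIT | VC [26, 10, 8]
  [9] addr=0x96 blk=18 s=2: L1-HIT | VC [26, 10, 8]
  [10] addr=0x46 blk=8 s=0: VC-HIT | VC [26, 10, 12]

OUTCOME = L1-HIT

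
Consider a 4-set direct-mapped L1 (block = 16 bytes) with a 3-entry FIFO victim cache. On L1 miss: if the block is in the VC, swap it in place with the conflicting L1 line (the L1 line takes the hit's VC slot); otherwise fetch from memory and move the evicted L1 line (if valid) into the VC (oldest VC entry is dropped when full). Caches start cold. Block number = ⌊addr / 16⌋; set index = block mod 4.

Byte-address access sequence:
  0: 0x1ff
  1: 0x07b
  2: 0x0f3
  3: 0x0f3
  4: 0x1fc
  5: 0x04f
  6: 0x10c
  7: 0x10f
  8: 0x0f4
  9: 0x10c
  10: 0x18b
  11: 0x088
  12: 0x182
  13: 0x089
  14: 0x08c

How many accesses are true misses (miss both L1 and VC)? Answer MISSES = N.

MISSES = 7

#0 0x1ff→b31/s3 MISS; vc=[]
#1 0x7b→b7/s3 MISS; vc=[31]
#2 0xf3→b15/s3 MISS; vc=[31,7]
#3 0xf3→b15/s3 L1-HIT; vc=[31,7]
#4 0x1fc→b31/s3 VC-HIT; vc=[15,7]
#5 0x4f→b4/s0 MISS; vc=[15,7]
#6 0x10c→b16/s0 MISS; vc=[15,7,4]
#7 0x10f→b16/s0 L1-HIT; vc=[15,7,4]
#8 0xf4→b15/s3 VC-HIT; vc=[31,7,4]
#9 0x10c→b16/s0 L1-HIT; vc=[31,7,4]
#10 0x18b→b24/s0 MISS; vc=[7,4,16]
#11 0x88→b8/s0 MISS; vc=[4,16,24]
#12 0x182→b24/s0 VC-HIT; vc=[4,16,8]
#13 0x89→b8/s0 VC-HIT; vc=[4,16,24]
#14 0x8c→b8/s0 L1-HIT; vc=[4,16,24]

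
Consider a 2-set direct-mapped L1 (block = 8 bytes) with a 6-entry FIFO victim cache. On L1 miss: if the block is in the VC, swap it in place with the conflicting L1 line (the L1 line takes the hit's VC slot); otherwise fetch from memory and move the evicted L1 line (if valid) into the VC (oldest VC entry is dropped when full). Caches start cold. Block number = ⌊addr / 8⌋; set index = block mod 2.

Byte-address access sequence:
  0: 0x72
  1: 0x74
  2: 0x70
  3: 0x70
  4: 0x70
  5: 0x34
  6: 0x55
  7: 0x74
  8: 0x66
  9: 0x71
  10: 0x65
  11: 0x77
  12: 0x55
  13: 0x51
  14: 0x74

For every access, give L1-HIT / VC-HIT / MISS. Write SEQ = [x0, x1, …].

SEQ = [MISS, L1-HIT, L1-HIT, L1-HIT, L1-HIT, MISS, MISS, VC-HIT, MISS, VC-HIT, VC-HIT, VC-HIT, VC-HIT, L1-HIT, VC-HIT]

  [0] addr=0x72 blk=14 s=0: MISS | VC []
  [1] addr=0x74 blk=14 s=0: L1-HIT | VC []
  [2] addr=0x70 blk=14 s=0: L1-HIT | VC []
  [3] addr=0x70 blk=14 s=0: L1-HIT | VC []
  [4] addr=0x70 blk=14 s=0: L1-HIT | VC []
  [5] addr=0x34 blk=6 s=0: MISS | VC [14]
  [6] addr=0x55 blk=10 s=0: MISS | VC [14, 6]
  [7] addr=0x74 blk=14 s=0: VC-HIT | VC [10, 6]
  [8] addr=0x66 blk=12 s=0: MISS | VC [10, 6, 14]
  [9] addr=0x71 blk=14 s=0: VC-HIT | VC [10, 6, 12]
  [10] addr=0x65 blk=12 s=0: VC-HIT | VC [10, 6, 14]
  [11] addr=0x77 blk=14 s=0: VC-HIT | VC [10, 6, 12]
  [12] addr=0x55 blk=10 s=0: VC-HIT | VC [14, 6, 12]
  [13] addr=0x51 blk=10 s=0: L1-HIT | VC [14, 6, 12]
  [14] addr=0x74 blk=14 s=0: VC-HIT | VC [10, 6, 12]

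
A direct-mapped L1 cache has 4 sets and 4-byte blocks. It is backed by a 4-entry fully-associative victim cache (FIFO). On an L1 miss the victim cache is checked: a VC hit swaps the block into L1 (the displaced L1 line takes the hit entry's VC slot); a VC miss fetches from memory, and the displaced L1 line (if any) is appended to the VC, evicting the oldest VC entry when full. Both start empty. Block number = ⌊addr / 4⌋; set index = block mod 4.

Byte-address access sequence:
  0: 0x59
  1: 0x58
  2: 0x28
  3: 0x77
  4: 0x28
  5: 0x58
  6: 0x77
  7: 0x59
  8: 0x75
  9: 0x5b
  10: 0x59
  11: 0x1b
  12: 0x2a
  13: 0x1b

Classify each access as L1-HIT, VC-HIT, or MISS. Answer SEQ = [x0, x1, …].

SEQ = [MISS, L1-HIT, MISS, MISS, L1-HIT, VC-HIT, L1-HIT, L1-HIT, L1-HIT, L1-HIT, L1-HIT, MISS, VC-HIT, VC-HIT]

#0 0x59→b22/s2 MISS; vc=[]
#1 0x58→b22/s2 L1-HIT; vc=[]
#2 0x28→b10/s2 MISS; vc=[22]
#3 0x77→b29/s1 MISS; vc=[22]
#4 0x28→b10/s2 L1-HIT; vc=[22]
#5 0x58→b22/s2 VC-HIT; vc=[10]
#6 0x77→b29/s1 L1-HIT; vc=[10]
#7 0x59→b22/s2 L1-HIT; vc=[10]
#8 0x75→b29/s1 L1-HIT; vc=[10]
#9 0x5b→b22/s2 L1-HIT; vc=[10]
#10 0x59→b22/s2 L1-HIT; vc=[10]
#11 0x1b→b6/s2 MISS; vc=[10,22]
#12 0x2a→b10/s2 VC-HIT; vc=[6,22]
#13 0x1b→b6/s2 VC-HIT; vc=[10,22]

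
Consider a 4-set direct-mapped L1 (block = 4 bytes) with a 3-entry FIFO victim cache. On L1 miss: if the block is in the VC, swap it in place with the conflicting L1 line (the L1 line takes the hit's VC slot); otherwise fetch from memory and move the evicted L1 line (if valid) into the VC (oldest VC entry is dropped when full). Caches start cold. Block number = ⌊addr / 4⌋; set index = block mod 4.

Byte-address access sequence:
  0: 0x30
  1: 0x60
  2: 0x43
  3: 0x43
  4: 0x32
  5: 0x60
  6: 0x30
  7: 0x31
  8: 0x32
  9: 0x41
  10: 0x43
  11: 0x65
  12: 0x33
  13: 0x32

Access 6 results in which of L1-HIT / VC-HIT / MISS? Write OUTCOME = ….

  [0] addr=0x30 blk=12 s=0: MISS | VC []
  [1] addr=0x60 blk=24 s=0: MISS | VC [12]
  [2] addr=0x43 blk=16 s=0: MISS | VC [12, 24]
  [3] addr=0x43 blk=16 s=0: L1-HIT | VC [12, 24]
  [4] addr=0x32 blk=12 s=0: VC-HIT | VC [16, 24]
  [5] addr=0x60 blk=24 s=0: VC-HIT | VC [16, 12]
  [6] addr=0x30 blk=12 s=0: VC-HIT | VC [16, 24]
  [7] addr=0x31 blk=12 s=0: L1-HIT | VC [16, 24]
  [8] addr=0x32 blk=12 s=0: L1-HIT | VC [16, 24]
  [9] addr=0x41 blk=16 s=0: VC-HIT | VC [12, 24]
  [10] addr=0x43 blk=16 s=0: L1-HIT | VC [12, 24]
  [11] addr=0x65 blk=25 s=1: MISS | VC [12, 24]
  [12] addr=0x33 blk=12 s=0: VC-HIT | VC [16, 24]
  [13] addr=0x32 blk=12 s=0: L1-HIT | VC [16, 24]

OUTCOME = VC-HIT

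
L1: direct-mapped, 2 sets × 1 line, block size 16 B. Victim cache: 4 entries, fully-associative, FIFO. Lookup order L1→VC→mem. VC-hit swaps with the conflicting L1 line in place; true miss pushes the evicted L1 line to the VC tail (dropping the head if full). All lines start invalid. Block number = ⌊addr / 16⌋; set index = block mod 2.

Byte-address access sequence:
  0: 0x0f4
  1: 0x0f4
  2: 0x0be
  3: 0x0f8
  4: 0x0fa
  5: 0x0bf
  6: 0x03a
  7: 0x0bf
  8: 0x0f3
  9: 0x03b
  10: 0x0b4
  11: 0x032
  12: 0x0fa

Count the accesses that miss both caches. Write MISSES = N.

#0 0xf4→b15/s1 MISS; vc=[]
#1 0xf4→b15/s1 L1-HIT; vc=[]
#2 0xbe→b11/s1 MISS; vc=[15]
#3 0xf8→b15/s1 VC-HIT; vc=[11]
#4 0xfa→b15/s1 L1-HIT; vc=[11]
#5 0xbf→b11/s1 VC-HIT; vc=[15]
#6 0x3a→b3/s1 MISS; vc=[15,11]
#7 0xbf→b11/s1 VC-HIT; vc=[15,3]
#8 0xf3→b15/s1 VC-HIT; vc=[11,3]
#9 0x3b→b3/s1 VC-HIT; vc=[11,15]
#10 0xb4→b11/s1 VC-HIT; vc=[3,15]
#11 0x32→b3/s1 VC-HIT; vc=[11,15]
#12 0xfa→b15/s1 VC-HIT; vc=[11,3]

MISSES = 3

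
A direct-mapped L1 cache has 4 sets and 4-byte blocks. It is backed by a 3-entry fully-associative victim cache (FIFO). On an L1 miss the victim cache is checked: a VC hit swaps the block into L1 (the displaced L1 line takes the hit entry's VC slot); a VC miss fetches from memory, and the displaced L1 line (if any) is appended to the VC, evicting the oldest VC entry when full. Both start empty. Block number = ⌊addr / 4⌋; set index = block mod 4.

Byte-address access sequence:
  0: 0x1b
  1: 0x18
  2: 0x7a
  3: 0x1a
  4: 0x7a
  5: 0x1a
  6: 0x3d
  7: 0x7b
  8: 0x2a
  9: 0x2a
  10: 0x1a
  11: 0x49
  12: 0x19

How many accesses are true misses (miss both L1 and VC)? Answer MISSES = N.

MISSES = 5

  [0] addr=0x1b blk=6 s=2: MISS | VC []
  [1] addr=0x18 blk=6 s=2: L1-HIT | VC []
  [2] addr=0x7a blk=30 s=2: MISS | VC [6]
  [3] addr=0x1a blk=6 s=2: VC-HIT | VC [30]
  [4] addr=0x7a blk=30 s=2: VC-HIT | VC [6]
  [5] addr=0x1a blk=6 s=2: VC-HIT | VC [30]
  [6] addr=0x3d blk=15 s=3: MISS | VC [30]
  [7] addr=0x7b blk=30 s=2: VC-HIT | VC [6]
  [8] addr=0x2a blk=10 s=2: MISS | VC [6, 30]
  [9] addr=0x2a blk=10 s=2: L1-HIT | VC [6, 30]
  [10] addr=0x1a blk=6 s=2: VC-HIT | VC [10, 30]
  [11] addr=0x49 blk=18 s=2: MISS | VC [10, 30, 6]
  [12] addr=0x19 blk=6 s=2: VC-HIT | VC [10, 30, 18]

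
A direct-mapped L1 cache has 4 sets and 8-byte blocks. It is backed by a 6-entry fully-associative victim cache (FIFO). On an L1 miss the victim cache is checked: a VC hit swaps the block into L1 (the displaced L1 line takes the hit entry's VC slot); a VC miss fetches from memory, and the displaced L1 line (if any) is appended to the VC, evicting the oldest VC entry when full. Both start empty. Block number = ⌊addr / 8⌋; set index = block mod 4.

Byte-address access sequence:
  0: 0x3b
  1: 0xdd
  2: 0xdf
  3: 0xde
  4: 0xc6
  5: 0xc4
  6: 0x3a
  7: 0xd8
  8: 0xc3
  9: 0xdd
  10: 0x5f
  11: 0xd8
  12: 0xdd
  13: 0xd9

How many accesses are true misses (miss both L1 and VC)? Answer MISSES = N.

MISSES = 4

0: 0x3b (blk 7, set 3) → MISS  vc=[]
1: 0xdd (blk 27, set 3) → MISS  vc=[7]
2: 0xdf (blk 27, set 3) → L1-HIT  vc=[7]
3: 0xde (blk 27, set 3) → L1-HIT  vc=[7]
4: 0xc6 (blk 24, set 0) → MISS  vc=[7]
5: 0xc4 (blk 24, set 0) → L1-HIT  vc=[7]
6: 0x3a (blk 7, set 3) → VC-HIT  vc=[27]
7: 0xd8 (blk 27, set 3) → VC-HIT  vc=[7]
8: 0xc3 (blk 24, set 0) → L1-HIT  vc=[7]
9: 0xdd (blk 27, set 3) → L1-HIT  vc=[7]
10: 0x5f (blk 11, set 3) → MISS  vc=[7, 27]
11: 0xd8 (blk 27, set 3) → VC-HIT  vc=[7, 11]
12: 0xdd (blk 27, set 3) → L1-HIT  vc=[7, 11]
13: 0xd9 (blk 27, set 3) → L1-HIT  vc=[7, 11]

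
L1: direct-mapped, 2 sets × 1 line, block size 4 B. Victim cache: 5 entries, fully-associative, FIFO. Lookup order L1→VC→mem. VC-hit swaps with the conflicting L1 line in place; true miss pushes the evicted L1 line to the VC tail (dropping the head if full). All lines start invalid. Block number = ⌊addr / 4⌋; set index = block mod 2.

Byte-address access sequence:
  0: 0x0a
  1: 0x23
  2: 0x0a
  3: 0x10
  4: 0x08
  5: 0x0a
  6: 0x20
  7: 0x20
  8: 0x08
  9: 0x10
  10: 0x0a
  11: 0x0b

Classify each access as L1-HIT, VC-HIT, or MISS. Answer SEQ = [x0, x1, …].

SEQ = [MISS, MISS, VC-HIT, MISS, VC-HIT, L1-HIT, VC-HIT, L1-HIT, VC-HIT, VC-HIT, VC-HIT, L1-HIT]

#0 0xa→b2/s0 MISS; vc=[]
#1 0x23→b8/s0 MISS; vc=[2]
#2 0xa→b2/s0 VC-HIT; vc=[8]
#3 0x10→b4/s0 MISS; vc=[8,2]
#4 0x8→b2/s0 VC-HIT; vc=[8,4]
#5 0xa→b2/s0 L1-HIT; vc=[8,4]
#6 0x20→b8/s0 VC-HIT; vc=[2,4]
#7 0x20→b8/s0 L1-HIT; vc=[2,4]
#8 0x8→b2/s0 VC-HIT; vc=[8,4]
#9 0x10→b4/s0 VC-HIT; vc=[8,2]
#10 0xa→b2/s0 VC-HIT; vc=[8,4]
#11 0xb→b2/s0 L1-HIT; vc=[8,4]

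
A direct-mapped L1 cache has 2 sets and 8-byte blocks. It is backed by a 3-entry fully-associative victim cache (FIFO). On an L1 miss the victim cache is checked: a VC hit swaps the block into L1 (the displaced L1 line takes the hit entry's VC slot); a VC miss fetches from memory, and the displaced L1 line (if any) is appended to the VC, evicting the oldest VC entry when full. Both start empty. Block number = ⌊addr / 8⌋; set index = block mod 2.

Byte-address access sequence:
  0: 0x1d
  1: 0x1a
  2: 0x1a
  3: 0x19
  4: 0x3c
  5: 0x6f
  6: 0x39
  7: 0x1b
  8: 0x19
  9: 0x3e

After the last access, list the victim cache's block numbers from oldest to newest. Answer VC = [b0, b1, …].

  [0] addr=0x1d blk=3 s=1: MISS | VC []
  [1] addr=0x1a blk=3 s=1: L1-HIT | VC []
  [2] addr=0x1a blk=3 s=1: L1-HIT | VC []
  [3] addr=0x19 blk=3 s=1: L1-HIT | VC []
  [4] addr=0x3c blk=7 s=1: MISS | VC [3]
  [5] addr=0x6f blk=13 s=1: MISS | VC [3, 7]
  [6] addr=0x39 blk=7 s=1: VC-HIT | VC [3, 13]
  [7] addr=0x1b blk=3 s=1: VC-HIT | VC [7, 13]
  [8] addr=0x19 blk=3 s=1: L1-HIT | VC [7, 13]
  [9] addr=0x3e blk=7 s=1: VC-HIT | VC [3, 13]

VC = [3, 13]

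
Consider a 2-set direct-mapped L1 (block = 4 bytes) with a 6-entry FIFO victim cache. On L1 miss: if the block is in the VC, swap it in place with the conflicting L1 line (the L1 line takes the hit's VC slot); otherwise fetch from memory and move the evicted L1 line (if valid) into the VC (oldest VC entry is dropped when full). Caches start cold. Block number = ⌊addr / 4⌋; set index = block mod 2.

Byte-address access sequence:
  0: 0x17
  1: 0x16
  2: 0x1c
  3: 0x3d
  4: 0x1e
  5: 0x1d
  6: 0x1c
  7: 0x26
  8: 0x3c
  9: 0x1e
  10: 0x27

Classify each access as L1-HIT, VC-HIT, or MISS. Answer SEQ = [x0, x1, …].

#0 0x17→b5/s1 MISS; vc=[]
#1 0x16→b5/s1 L1-HIT; vc=[]
#2 0x1c→b7/s1 MISS; vc=[5]
#3 0x3d→b15/s1 MISS; vc=[5,7]
#4 0x1e→b7/s1 VC-HIT; vc=[5,15]
#5 0x1d→b7/s1 L1-HIT; vc=[5,15]
#6 0x1c→b7/s1 L1-HIT; vc=[5,15]
#7 0x26→b9/s1 MISS; vc=[5,15,7]
#8 0x3c→b15/s1 VC-HIT; vc=[5,9,7]
#9 0x1e→b7/s1 VC-HIT; vc=[5,9,15]
#10 0x27→b9/s1 VC-HIT; vc=[5,7,15]

SEQ = [MISS, L1-HIT, MISS, MISS, VC-HIT, L1-HIT, L1-HIT, MISS, VC-HIT, VC-HIT, VC-HIT]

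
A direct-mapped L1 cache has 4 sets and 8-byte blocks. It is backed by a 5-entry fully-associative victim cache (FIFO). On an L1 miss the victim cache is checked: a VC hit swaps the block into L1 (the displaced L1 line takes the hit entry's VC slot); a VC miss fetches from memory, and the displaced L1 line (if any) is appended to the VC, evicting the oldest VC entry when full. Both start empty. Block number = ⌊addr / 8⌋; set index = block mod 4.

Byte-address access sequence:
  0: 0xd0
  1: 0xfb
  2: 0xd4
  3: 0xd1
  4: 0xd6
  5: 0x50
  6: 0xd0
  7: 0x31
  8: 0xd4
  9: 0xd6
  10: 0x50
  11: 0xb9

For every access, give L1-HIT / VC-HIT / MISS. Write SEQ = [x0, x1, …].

SEQ = [MISS, MISS, L1-HIT, L1-HIT, L1-HIT, MISS, VC-HIT, MISS, VC-HIT, L1-HIT, VC-HIT, MISS]

#0 0xd0→b26/s2 MISS; vc=[]
#1 0xfb→b31/s3 MISS; vc=[]
#2 0xd4→b26/s2 L1-HIT; vc=[]
#3 0xd1→b26/s2 L1-HIT; vc=[]
#4 0xd6→b26/s2 L1-HIT; vc=[]
#5 0x50→b10/s2 MISS; vc=[26]
#6 0xd0→b26/s2 VC-HIT; vc=[10]
#7 0x31→b6/s2 MISS; vc=[10,26]
#8 0xd4→b26/s2 VC-HIT; vc=[10,6]
#9 0xd6→b26/s2 L1-HIT; vc=[10,6]
#10 0x50→b10/s2 VC-HIT; vc=[26,6]
#11 0xb9→b23/s3 MISS; vc=[26,6,31]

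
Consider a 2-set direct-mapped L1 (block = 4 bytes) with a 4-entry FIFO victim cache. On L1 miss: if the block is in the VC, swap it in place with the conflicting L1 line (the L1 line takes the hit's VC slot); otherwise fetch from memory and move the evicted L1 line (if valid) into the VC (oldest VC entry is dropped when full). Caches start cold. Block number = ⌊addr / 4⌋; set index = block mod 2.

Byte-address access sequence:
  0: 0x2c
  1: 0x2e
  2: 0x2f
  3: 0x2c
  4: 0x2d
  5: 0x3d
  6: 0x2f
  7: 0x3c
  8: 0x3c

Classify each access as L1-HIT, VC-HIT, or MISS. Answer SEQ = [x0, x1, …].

0: 0x2c (blk 11, set 1) → MISS  vc=[]
1: 0x2e (blk 11, set 1) → L1-HIT  vc=[]
2: 0x2f (blk 11, set 1) → L1-HIT  vc=[]
3: 0x2c (blk 11, set 1) → L1-HIT  vc=[]
4: 0x2d (blk 11, set 1) → L1-HIT  vc=[]
5: 0x3d (blk 15, set 1) → MISS  vc=[11]
6: 0x2f (blk 11, set 1) → VC-HIT  vc=[15]
7: 0x3c (blk 15, set 1) → VC-HIT  vc=[11]
8: 0x3c (blk 15, set 1) → L1-HIT  vc=[11]

SEQ = [MISS, L1-HIT, L1-HIT, L1-HIT, L1-HIT, MISS, VC-HIT, VC-HIT, L1-HIT]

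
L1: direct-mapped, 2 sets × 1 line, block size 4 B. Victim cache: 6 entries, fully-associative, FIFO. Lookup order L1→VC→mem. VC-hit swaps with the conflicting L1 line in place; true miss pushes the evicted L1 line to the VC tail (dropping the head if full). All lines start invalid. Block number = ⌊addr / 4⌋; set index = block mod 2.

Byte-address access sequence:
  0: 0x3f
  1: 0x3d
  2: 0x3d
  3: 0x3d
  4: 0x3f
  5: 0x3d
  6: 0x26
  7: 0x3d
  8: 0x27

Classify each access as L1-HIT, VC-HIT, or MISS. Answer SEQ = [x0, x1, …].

#0 0x3f→b15/s1 MISS; vc=[]
#1 0x3d→b15/s1 L1-HIT; vc=[]
#2 0x3d→b15/s1 L1-HIT; vc=[]
#3 0x3d→b15/s1 L1-HIT; vc=[]
#4 0x3f→b15/s1 L1-HIT; vc=[]
#5 0x3d→b15/s1 L1-HIT; vc=[]
#6 0x26→b9/s1 MISS; vc=[15]
#7 0x3d→b15/s1 VC-HIT; vc=[9]
#8 0x27→b9/s1 VC-HIT; vc=[15]

SEQ = [MISS, L1-HIT, L1-HIT, L1-HIT, L1-HIT, L1-HIT, MISS, VC-HIT, VC-HIT]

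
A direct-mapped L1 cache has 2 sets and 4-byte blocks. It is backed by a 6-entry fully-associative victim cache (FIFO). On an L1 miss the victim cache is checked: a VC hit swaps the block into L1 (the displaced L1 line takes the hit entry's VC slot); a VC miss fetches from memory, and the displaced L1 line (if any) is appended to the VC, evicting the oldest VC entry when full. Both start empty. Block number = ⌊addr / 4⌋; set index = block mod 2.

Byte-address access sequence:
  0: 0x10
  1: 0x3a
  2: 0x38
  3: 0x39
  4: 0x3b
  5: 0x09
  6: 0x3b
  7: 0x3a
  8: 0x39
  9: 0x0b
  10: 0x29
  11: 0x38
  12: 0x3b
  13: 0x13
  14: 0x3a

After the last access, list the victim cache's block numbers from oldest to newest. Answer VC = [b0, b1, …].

0: 0x10 (blk 4, set 0) → MISS  vc=[]
1: 0x3a (blk 14, set 0) → MISS  vc=[4]
2: 0x38 (blk 14, set 0) → L1-HIT  vc=[4]
3: 0x39 (blk 14, set 0) → L1-HIT  vc=[4]
4: 0x3b (blk 14, set 0) → L1-HIT  vc=[4]
5: 0x9 (blk 2, set 0) → MISS  vc=[4, 14]
6: 0x3b (blk 14, set 0) → VC-HIT  vc=[4, 2]
7: 0x3a (blk 14, set 0) → L1-HIT  vc=[4, 2]
8: 0x39 (blk 14, set 0) → L1-HIT  vc=[4, 2]
9: 0xb (blk 2, set 0) → VC-HIT  vc=[4, 14]
10: 0x29 (blk 10, set 0) → MISS  vc=[4, 14, 2]
11: 0x38 (blk 14, set 0) → VC-HIT  vc=[4, 10, 2]
12: 0x3b (blk 14, set 0) → L1-HIT  vc=[4, 10, 2]
13: 0x13 (blk 4, set 0) → VC-HIT  vc=[14, 10, 2]
14: 0x3a (blk 14, set 0) → VC-HIT  vc=[4, 10, 2]

VC = [4, 10, 2]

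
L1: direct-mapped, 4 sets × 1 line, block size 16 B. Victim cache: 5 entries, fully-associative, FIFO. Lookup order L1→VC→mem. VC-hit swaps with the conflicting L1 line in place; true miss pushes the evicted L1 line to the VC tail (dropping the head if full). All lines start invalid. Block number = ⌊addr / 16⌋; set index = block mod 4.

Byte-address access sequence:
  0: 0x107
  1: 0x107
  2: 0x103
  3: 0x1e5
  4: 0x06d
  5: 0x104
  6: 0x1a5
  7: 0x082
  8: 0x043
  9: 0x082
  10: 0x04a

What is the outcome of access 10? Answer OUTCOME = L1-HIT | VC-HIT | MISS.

OUTCOME = VC-HIT

  [0] addr=0x107 blk=16 s=0: MISS | VC []
  [1] addr=0x107 blk=16 s=0: L1-HIT | VC []
  [2] addr=0x103 blk=16 s=0: L1-HIT | VC []
  [3] addr=0x1e5 blk=30 s=2: MISS | VC []
  [4] addr=0x6d blk=6 s=2: MISS | VC [30]
  [5] addr=0x104 blk=16 s=0: L1-HIT | VC [30]
  [6] addr=0x1a5 blk=26 s=2: MISS | VC [30, 6]
  [7] addr=0x82 blk=8 s=0: MISS | VC [30, 6, 16]
  [8] addr=0x43 blk=4 s=0: MISS | VC [30, 6, 16, 8]
  [9] addr=0x82 blk=8 s=0: VC-HIT | VC [30, 6, 16, 4]
  [10] addr=0x4a blk=4 s=0: VC-HIT | VC [30, 6, 16, 8]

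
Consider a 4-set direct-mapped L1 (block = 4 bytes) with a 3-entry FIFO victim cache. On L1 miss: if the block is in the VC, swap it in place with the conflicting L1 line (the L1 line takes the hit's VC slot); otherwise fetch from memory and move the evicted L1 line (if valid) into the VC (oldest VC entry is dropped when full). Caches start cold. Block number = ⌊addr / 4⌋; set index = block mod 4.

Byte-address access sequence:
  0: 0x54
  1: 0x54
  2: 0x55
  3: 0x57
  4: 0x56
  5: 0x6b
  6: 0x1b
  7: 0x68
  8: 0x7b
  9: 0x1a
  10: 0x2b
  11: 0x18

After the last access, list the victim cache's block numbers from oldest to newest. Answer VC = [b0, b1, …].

#0 0x54→b21/s1 MISS; vc=[]
#1 0x54→b21/s1 L1-HIT; vc=[]
#2 0x55→b21/s1 L1-HIT; vc=[]
#3 0x57→b21/s1 L1-HIT; vc=[]
#4 0x56→b21/s1 L1-HIT; vc=[]
#5 0x6b→b26/s2 MISS; vc=[]
#6 0x1b→b6/s2 MISS; vc=[26]
#7 0x68→b26/s2 VC-HIT; vc=[6]
#8 0x7b→b30/s2 MISS; vc=[6,26]
#9 0x1a→b6/s2 VC-HIT; vc=[30,26]
#10 0x2b→b10/s2 MISS; vc=[30,26,6]
#11 0x18→b6/s2 VC-HIT; vc=[30,26,10]

VC = [30, 26, 10]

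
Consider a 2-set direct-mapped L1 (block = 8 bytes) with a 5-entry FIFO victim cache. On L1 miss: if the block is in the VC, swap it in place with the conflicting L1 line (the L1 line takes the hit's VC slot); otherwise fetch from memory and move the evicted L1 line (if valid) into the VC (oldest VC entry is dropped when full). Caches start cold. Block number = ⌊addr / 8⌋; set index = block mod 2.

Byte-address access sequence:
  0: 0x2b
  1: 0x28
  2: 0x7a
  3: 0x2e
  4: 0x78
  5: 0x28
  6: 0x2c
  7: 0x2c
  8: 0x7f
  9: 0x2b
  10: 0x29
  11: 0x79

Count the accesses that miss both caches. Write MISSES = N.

0: 0x2b (blk 5, set 1) → MISS  vc=[]
1: 0x28 (blk 5, set 1) → L1-HIT  vc=[]
2: 0x7a (blk 15, set 1) → MISS  vc=[5]
3: 0x2e (blk 5, set 1) → VC-HIT  vc=[15]
4: 0x78 (blk 15, set 1) → VC-HIT  vc=[5]
5: 0x28 (blk 5, set 1) → VC-HIT  vc=[15]
6: 0x2c (blk 5, set 1) → L1-HIT  vc=[15]
7: 0x2c (blk 5, set 1) → L1-HIT  vc=[15]
8: 0x7f (blk 15, set 1) → VC-HIT  vc=[5]
9: 0x2b (blk 5, set 1) → VC-HIT  vc=[15]
10: 0x29 (blk 5, set 1) → L1-HIT  vc=[15]
11: 0x79 (blk 15, set 1) → VC-HIT  vc=[5]

MISSES = 2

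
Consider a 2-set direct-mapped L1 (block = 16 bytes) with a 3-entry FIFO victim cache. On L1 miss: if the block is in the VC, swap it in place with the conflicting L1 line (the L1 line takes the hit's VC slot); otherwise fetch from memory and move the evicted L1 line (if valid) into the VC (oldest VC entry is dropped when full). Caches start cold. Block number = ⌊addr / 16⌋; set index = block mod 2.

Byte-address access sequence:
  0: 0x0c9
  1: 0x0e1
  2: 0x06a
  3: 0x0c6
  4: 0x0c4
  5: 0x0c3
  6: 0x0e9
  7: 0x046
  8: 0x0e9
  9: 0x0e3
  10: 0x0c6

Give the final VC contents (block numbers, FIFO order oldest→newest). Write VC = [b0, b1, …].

  [0] addr=0xc9 blk=12 s=0: MISS | VC []
  [1] addr=0xe1 blk=14 s=0: MISS | VC [12]
  [2] addr=0x6a blk=6 s=0: MISS | VC [12, 14]
  [3] addr=0xc6 blk=12 s=0: VC-HIT | VC [6, 14]
  [4] addr=0xc4 blk=12 s=0: L1-HIT | VC [6, 14]
  [5] addr=0xc3 blk=12 s=0: L1-HIT | VC [6, 14]
  [6] addr=0xe9 blk=14 s=0: VC-HIT | VC [6, 12]
  [7] addr=0x46 blk=4 s=0: MISS | VC [6, 12, 14]
  [8] addr=0xe9 blk=14 s=0: VC-HIT | VC [6, 12, 4]
  [9] addr=0xe3 blk=14 s=0: L1-HIT | VC [6, 12, 4]
  [10] addr=0xc6 blk=12 s=0: VC-HIT | VC [6, 14, 4]

VC = [6, 14, 4]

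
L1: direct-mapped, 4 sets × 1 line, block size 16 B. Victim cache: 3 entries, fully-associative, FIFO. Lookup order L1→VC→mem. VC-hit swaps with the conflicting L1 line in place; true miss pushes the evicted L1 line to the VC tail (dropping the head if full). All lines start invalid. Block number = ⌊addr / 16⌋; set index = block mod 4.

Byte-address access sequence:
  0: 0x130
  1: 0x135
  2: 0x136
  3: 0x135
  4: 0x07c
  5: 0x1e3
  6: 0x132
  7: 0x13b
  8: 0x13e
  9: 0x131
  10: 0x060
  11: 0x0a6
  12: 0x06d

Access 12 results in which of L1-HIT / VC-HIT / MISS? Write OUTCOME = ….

OUTCOME = VC-HIT

  [0] addr=0x130 blk=19 s=3: MISS | VC []
  [1] addr=0x135 blk=19 s=3: L1-HIT | VC []
  [2] addr=0x136 blk=19 s=3: L1-HIT | VC []
  [3] addr=0x135 blk=19 s=3: L1-HIT | VC []
  [4] addr=0x7c blk=7 s=3: MISS | VC [19]
  [5] addr=0x1e3 blk=30 s=2: MISS | VC [19]
  [6] addr=0x132 blk=19 s=3: VC-HIT | VC [7]
  [7] addr=0x13b blk=19 s=3: L1-HIT | VC [7]
  [8] addr=0x13e blk=19 s=3: L1-HIT | VC [7]
  [9] addr=0x131 blk=19 s=3: L1-HIT | VC [7]
  [10] addr=0x60 blk=6 s=2: MISS | VC [7, 30]
  [11] addr=0xa6 blk=10 s=2: MISS | VC [7, 30, 6]
  [12] addr=0x6d blk=6 s=2: VC-HIT | VC [7, 30, 10]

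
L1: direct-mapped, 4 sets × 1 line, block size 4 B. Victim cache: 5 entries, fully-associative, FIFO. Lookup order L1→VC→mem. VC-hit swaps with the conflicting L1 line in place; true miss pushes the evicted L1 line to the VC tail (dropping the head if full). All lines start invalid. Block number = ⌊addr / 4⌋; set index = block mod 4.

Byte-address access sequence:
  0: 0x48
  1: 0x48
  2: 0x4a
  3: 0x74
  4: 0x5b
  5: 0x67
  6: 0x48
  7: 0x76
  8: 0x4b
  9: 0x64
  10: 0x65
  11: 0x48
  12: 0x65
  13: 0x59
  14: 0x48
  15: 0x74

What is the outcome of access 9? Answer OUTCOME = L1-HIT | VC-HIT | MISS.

  [0] addr=0x48 blk=18 s=2: MISS | VC []
  [1] addr=0x48 blk=18 s=2: L1-HIT | VC []
  [2] addr=0x4a blk=18 s=2: L1-HIT | VC []
  [3] addr=0x74 blk=29 s=1: MISS | VC []
  [4] addr=0x5b blk=22 s=2: MISS | VC [18]
  [5] addr=0x67 blk=25 s=1: MISS | VC [18, 29]
  [6] addr=0x48 blk=18 s=2: VC-HIT | VC [22, 29]
  [7] addr=0x76 blk=29 s=1: VC-HIT | VC [22, 25]
  [8] addr=0x4b blk=18 s=2: L1-HIT | VC [22, 25]
  [9] addr=0x64 blk=25 s=1: VC-HIT | VC [22, 29]
  [10] addr=0x65 blk=25 s=1: L1-HIT | VC [22, 29]
  [11] addr=0x48 blk=18 s=2: L1-HIT | VC [22, 29]
  [12] addr=0x65 blk=25 s=1: L1-HIT | VC [22, 29]
  [13] addr=0x59 blk=22 s=2: VC-HIT | VC [18, 29]
  [14] addr=0x48 blk=18 s=2: VC-HIT | VC [22, 29]
  [15] addr=0x74 blk=29 s=1: VC-HIT | VC [22, 25]

OUTCOME = VC-HIT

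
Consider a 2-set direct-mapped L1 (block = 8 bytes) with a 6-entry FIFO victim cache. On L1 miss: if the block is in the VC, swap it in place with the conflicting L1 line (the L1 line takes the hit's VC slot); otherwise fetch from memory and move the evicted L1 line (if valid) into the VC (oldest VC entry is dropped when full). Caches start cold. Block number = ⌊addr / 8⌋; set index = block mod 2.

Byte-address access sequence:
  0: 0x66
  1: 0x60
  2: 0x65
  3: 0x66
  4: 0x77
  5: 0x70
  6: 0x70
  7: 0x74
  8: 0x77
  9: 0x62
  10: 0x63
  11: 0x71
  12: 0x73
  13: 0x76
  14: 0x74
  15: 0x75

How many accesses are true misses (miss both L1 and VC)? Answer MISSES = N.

MISSES = 2

#0 0x66→b12/s0 MISS; vc=[]
#1 0x60→b12/s0 L1-HIT; vc=[]
#2 0x65→b12/s0 L1-HIT; vc=[]
#3 0x66→b12/s0 L1-HIT; vc=[]
#4 0x77→b14/s0 MISS; vc=[12]
#5 0x70→b14/s0 L1-HIT; vc=[12]
#6 0x70→b14/s0 L1-HIT; vc=[12]
#7 0x74→b14/s0 L1-HIT; vc=[12]
#8 0x77→b14/s0 L1-HIT; vc=[12]
#9 0x62→b12/s0 VC-HIT; vc=[14]
#10 0x63→b12/s0 L1-HIT; vc=[14]
#11 0x71→b14/s0 VC-HIT; vc=[12]
#12 0x73→b14/s0 L1-HIT; vc=[12]
#13 0x76→b14/s0 L1-HIT; vc=[12]
#14 0x74→b14/s0 L1-HIT; vc=[12]
#15 0x75→b14/s0 L1-HIT; vc=[12]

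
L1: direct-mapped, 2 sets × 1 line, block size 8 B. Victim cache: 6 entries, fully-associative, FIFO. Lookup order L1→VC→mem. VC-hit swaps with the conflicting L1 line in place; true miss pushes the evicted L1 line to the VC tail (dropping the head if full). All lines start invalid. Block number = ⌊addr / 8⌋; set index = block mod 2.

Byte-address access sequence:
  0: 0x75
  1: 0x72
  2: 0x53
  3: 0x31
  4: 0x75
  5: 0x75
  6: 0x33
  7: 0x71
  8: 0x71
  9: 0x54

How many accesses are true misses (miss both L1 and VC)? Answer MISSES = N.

MISSES = 3

0: 0x75 (blk 14, set 0) → MISS  vc=[]
1: 0x72 (blk 14, set 0) → L1-HIT  vc=[]
2: 0x53 (blk 10, set 0) → MISS  vc=[14]
3: 0x31 (blk 6, set 0) → MISS  vc=[14, 10]
4: 0x75 (blk 14, set 0) → VC-HIT  vc=[6, 10]
5: 0x75 (blk 14, set 0) → L1-HIT  vc=[6, 10]
6: 0x33 (blk 6, set 0) → VC-HIT  vc=[14, 10]
7: 0x71 (blk 14, set 0) → VC-HIT  vc=[6, 10]
8: 0x71 (blk 14, set 0) → L1-HIT  vc=[6, 10]
9: 0x54 (blk 10, set 0) → VC-HIT  vc=[6, 14]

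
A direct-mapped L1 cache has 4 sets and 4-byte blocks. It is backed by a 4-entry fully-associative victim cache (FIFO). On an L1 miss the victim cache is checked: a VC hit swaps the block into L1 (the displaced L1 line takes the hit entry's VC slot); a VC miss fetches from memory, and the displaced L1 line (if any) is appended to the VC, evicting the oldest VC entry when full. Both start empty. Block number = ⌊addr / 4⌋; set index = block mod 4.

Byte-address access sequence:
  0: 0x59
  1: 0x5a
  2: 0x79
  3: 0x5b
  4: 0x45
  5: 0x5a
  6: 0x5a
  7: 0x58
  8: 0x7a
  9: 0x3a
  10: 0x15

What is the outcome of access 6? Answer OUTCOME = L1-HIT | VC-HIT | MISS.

OUTCOME = L1-HIT

#0 0x59→b22/s2 MISS; vc=[]
#1 0x5a→b22/s2 L1-HIT; vc=[]
#2 0x79→b30/s2 MISS; vc=[22]
#3 0x5b→b22/s2 VC-HIT; vc=[30]
#4 0x45→b17/s1 MISS; vc=[30]
#5 0x5a→b22/s2 L1-HIT; vc=[30]
#6 0x5a→b22/s2 L1-HIT; vc=[30]
#7 0x58→b22/s2 L1-HIT; vc=[30]
#8 0x7a→b30/s2 VC-HIT; vc=[22]
#9 0x3a→b14/s2 MISS; vc=[22,30]
#10 0x15→b5/s1 MISS; vc=[22,30,17]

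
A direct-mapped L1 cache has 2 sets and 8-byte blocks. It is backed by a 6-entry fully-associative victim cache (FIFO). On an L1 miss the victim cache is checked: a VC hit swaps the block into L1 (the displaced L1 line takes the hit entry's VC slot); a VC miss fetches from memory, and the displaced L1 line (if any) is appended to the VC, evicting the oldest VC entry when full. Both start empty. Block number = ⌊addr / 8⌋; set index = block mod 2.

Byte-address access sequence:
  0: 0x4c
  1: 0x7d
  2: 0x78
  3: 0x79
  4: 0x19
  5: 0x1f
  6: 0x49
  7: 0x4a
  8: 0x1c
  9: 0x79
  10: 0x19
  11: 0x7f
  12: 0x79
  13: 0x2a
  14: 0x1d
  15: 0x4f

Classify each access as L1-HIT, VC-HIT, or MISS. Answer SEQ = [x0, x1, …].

SEQ = [MISS, MISS, L1-HIT, L1-HIT, MISS, L1-HIT, VC-HIT, L1-HIT, VC-HIT, VC-HIT, VC-HIT, VC-HIT, L1-HIT, MISS, VC-HIT, VC-HIT]

0: 0x4c (blk 9, set 1) → MISS  vc=[]
1: 0x7d (blk 15, set 1) → MISS  vc=[9]
2: 0x78 (blk 15, set 1) → L1-HIT  vc=[9]
3: 0x79 (blk 15, set 1) → L1-HIT  vc=[9]
4: 0x19 (blk 3, set 1) → MISS  vc=[9, 15]
5: 0x1f (blk 3, set 1) → L1-HIT  vc=[9, 15]
6: 0x49 (blk 9, set 1) → VC-HIT  vc=[3, 15]
7: 0x4a (blk 9, set 1) → L1-HIT  vc=[3, 15]
8: 0x1c (blk 3, set 1) → VC-HIT  vc=[9, 15]
9: 0x79 (blk 15, set 1) → VC-HIT  vc=[9, 3]
10: 0x19 (blk 3, set 1) → VC-HIT  vc=[9, 15]
11: 0x7f (blk 15, set 1) → VC-HIT  vc=[9, 3]
12: 0x79 (blk 15, set 1) → L1-HIT  vc=[9, 3]
13: 0x2a (blk 5, set 1) → MISS  vc=[9, 3, 15]
14: 0x1d (blk 3, set 1) → VC-HIT  vc=[9, 5, 15]
15: 0x4f (blk 9, set 1) → VC-HIT  vc=[3, 5, 15]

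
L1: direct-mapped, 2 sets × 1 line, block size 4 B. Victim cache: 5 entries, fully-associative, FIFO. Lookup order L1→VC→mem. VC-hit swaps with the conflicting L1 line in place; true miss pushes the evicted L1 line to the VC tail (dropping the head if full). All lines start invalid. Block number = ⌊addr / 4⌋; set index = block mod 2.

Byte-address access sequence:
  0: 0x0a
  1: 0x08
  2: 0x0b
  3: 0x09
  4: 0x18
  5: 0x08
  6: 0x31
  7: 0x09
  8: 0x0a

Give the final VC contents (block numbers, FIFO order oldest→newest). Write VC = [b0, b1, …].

VC = [6, 12]

0: 0xa (blk 2, set 0) → MISS  vc=[]
1: 0x8 (blk 2, set 0) → L1-HIT  vc=[]
2: 0xb (blk 2, set 0) → L1-HIT  vc=[]
3: 0x9 (blk 2, set 0) → L1-HIT  vc=[]
4: 0x18 (blk 6, set 0) → MISS  vc=[2]
5: 0x8 (blk 2, set 0) → VC-HIT  vc=[6]
6: 0x31 (blk 12, set 0) → MISS  vc=[6, 2]
7: 0x9 (blk 2, set 0) → VC-HIT  vc=[6, 12]
8: 0xa (blk 2, set 0) → L1-HIT  vc=[6, 12]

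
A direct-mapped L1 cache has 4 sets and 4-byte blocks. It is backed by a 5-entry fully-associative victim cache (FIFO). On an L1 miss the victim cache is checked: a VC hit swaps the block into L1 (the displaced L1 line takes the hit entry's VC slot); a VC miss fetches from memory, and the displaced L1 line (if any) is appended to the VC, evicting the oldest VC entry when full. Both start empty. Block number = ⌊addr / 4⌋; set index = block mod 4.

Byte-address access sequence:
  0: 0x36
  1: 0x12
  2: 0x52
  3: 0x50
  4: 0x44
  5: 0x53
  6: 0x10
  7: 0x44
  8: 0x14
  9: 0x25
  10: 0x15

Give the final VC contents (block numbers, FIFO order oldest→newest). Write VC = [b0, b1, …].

VC = [20, 13, 17, 9]

0: 0x36 (blk 13, set 1) → MISS  vc=[]
1: 0x12 (blk 4, set 0) → MISS  vc=[]
2: 0x52 (blk 20, set 0) → MISS  vc=[4]
3: 0x50 (blk 20, set 0) → L1-HIT  vc=[4]
4: 0x44 (blk 17, set 1) → MISS  vc=[4, 13]
5: 0x53 (blk 20, set 0) → L1-HIT  vc=[4, 13]
6: 0x10 (blk 4, set 0) → VC-HIT  vc=[20, 13]
7: 0x44 (blk 17, set 1) → L1-HIT  vc=[20, 13]
8: 0x14 (blk 5, set 1) → MISS  vc=[20, 13, 17]
9: 0x25 (blk 9, set 1) → MISS  vc=[20, 13, 17, 5]
10: 0x15 (blk 5, set 1) → VC-HIT  vc=[20, 13, 17, 9]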